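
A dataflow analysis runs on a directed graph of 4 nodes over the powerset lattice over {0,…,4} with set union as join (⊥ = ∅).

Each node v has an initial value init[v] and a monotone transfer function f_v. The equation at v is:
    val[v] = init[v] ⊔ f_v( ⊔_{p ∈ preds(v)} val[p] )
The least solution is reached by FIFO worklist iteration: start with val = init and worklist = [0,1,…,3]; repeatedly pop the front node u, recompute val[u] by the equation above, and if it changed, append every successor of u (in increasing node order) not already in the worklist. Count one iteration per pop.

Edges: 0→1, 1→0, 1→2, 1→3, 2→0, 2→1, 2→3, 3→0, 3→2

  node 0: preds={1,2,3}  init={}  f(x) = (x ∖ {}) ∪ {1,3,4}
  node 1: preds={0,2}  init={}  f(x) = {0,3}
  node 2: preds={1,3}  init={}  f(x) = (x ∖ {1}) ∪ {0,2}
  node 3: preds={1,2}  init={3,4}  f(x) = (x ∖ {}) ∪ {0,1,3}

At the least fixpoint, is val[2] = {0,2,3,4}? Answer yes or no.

yes

Iteration log — 7 steps:
  step 1. node 0  ⊔preds={3,4}  new={1,3,4}  old={}  +wl: 
  step 2. node 1  ⊔preds={1,3,4}  new={0,3}  old={}  +wl: 0
  step 3. node 2  ⊔preds={0,3,4}  new={0,2,3,4}  old={}  +wl: 1
  step 4. node 3  ⊔preds={0,2,3,4}  new={0,1,2,3,4}  old={3,4}  +wl: 2
  step 5. node 0  ⊔preds={0,1,2,3,4}  new={0,1,2,3,4}  old={1,3,4}  +wl: 
  step 6. node 1  ⊔preds={0,1,2,3,4}  new={0,3}  stable
  step 7. node 2  ⊔preds={0,1,2,3,4}  new={0,2,3,4}  stable

Least fixpoint reached:
  node 0: {0,1,2,3,4}
  node 1: {0,3}
  node 2: {0,2,3,4}
  node 3: {0,1,2,3,4}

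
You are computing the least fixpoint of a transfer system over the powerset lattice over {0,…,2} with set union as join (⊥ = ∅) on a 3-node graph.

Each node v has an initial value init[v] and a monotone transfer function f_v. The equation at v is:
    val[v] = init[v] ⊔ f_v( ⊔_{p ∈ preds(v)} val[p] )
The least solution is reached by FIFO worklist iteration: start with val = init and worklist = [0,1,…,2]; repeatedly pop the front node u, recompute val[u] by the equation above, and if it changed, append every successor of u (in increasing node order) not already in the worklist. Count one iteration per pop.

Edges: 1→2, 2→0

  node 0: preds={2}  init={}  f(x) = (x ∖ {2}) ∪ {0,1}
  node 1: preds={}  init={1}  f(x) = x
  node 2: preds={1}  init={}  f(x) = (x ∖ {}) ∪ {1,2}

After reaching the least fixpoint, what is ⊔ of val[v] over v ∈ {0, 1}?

{0,1}

Worklist (4 pops):
  #1 pop 0: in={} → {0,1} (was {}); enqueue []
  #2 pop 1: in={} → {1} (no change)
  #3 pop 2: in={1} → {1,2} (was {}); enqueue [0]
  #4 pop 0: in={1,2} → {0,1} (no change)

Fixpoint:
  val[0] = {0,1}
  val[1] = {1}
  val[2] = {1,2}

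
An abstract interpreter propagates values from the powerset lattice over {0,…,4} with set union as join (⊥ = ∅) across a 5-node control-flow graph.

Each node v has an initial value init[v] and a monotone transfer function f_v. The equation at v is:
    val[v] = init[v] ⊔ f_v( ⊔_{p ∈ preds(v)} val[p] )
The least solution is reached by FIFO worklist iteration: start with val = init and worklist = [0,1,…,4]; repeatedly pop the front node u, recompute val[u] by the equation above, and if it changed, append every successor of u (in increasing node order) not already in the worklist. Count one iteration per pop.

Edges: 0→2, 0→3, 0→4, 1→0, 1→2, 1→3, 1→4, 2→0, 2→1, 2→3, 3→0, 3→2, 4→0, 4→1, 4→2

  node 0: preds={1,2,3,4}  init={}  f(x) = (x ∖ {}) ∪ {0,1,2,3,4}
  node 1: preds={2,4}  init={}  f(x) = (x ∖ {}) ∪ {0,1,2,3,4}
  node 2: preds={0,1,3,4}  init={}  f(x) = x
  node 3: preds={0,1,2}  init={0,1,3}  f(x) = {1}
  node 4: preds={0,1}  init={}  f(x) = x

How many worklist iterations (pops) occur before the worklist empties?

Iteration log — 8 steps:
  step 1. node 0  ⊔preds={0,1,3}  new={0,1,2,3,4}  old={}  +wl: 
  step 2. node 1  ⊔preds={}  new={0,1,2,3,4}  old={}  +wl: 0
  step 3. node 2  ⊔preds={0,1,2,3,4}  new={0,1,2,3,4}  old={}  +wl: 1
  step 4. node 3  ⊔preds={0,1,2,3,4}  new={0,1,3}  stable
  step 5. node 4  ⊔preds={0,1,2,3,4}  new={0,1,2,3,4}  old={}  +wl: 2
  step 6. node 0  ⊔preds={0,1,2,3,4}  new={0,1,2,3,4}  stable
  step 7. node 1  ⊔preds={0,1,2,3,4}  new={0,1,2,3,4}  stable
  step 8. node 2  ⊔preds={0,1,2,3,4}  new={0,1,2,3,4}  stable

Least fixpoint reached:
  node 0: {0,1,2,3,4}
  node 1: {0,1,2,3,4}
  node 2: {0,1,2,3,4}
  node 3: {0,1,3}
  node 4: {0,1,2,3,4}

8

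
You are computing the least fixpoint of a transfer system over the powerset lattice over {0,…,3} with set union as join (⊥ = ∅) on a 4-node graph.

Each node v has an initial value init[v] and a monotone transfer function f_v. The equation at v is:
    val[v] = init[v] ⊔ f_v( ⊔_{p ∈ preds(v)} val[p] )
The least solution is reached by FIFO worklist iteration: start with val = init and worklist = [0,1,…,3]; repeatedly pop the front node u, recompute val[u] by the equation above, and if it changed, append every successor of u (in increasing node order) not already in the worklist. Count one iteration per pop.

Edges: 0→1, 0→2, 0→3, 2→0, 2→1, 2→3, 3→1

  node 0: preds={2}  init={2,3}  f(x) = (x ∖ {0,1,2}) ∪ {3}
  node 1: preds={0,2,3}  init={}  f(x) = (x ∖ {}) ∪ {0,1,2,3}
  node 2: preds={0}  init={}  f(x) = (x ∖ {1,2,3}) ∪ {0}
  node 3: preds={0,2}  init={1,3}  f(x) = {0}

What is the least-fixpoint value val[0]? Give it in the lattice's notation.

Iteration log — 6 steps:
  step 1. node 0  ⊔preds={}  new={2,3}  stable
  step 2. node 1  ⊔preds={1,2,3}  new={0,1,2,3}  old={}  +wl: 
  step 3. node 2  ⊔preds={2,3}  new={0}  old={}  +wl: 0,1
  step 4. node 3  ⊔preds={0,2,3}  new={0,1,3}  old={1,3}  +wl: 
  step 5. node 0  ⊔preds={0}  new={2,3}  stable
  step 6. node 1  ⊔preds={0,1,2,3}  new={0,1,2,3}  stable

Least fixpoint reached:
  node 0: {2,3}
  node 1: {0,1,2,3}
  node 2: {0}
  node 3: {0,1,3}

{2,3}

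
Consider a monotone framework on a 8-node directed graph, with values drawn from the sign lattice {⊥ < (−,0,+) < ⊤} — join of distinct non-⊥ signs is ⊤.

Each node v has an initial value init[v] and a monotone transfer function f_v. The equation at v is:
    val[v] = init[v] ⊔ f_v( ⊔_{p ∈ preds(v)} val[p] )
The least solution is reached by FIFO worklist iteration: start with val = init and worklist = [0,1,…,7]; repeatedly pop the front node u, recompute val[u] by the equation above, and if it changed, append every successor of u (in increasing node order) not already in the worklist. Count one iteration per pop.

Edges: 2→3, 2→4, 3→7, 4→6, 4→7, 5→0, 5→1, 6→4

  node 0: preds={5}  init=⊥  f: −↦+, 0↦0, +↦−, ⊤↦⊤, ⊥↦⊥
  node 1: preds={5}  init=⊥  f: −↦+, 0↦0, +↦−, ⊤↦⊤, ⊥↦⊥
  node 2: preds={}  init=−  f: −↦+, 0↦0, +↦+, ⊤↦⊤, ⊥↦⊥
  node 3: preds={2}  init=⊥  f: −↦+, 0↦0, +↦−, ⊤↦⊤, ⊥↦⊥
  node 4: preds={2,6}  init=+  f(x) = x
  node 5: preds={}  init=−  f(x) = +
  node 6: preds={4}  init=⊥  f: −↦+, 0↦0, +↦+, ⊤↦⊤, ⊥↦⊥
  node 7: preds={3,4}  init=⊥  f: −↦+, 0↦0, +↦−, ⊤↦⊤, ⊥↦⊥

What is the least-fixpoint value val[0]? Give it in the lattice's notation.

Iteration log — 11 steps:
  step 1. node 0  ⊔preds=−  new=+  old=⊥  +wl: 
  step 2. node 1  ⊔preds=−  new=+  old=⊥  +wl: 
  step 3. node 2  ⊔preds=⊥  new=−  stable
  step 4. node 3  ⊔preds=−  new=+  old=⊥  +wl: 
  step 5. node 4  ⊔preds=−  new=⊤  old=+  +wl: 
  step 6. node 5  ⊔preds=⊥  new=⊤  old=−  +wl: 0,1
  step 7. node 6  ⊔preds=⊤  new=⊤  old=⊥  +wl: 4
  step 8. node 7  ⊔preds=⊤  new=⊤  old=⊥  +wl: 
  step 9. node 0  ⊔preds=⊤  new=⊤  old=+  +wl: 
  step 10. node 1  ⊔preds=⊤  new=⊤  old=+  +wl: 
  step 11. node 4  ⊔preds=⊤  new=⊤  stable

Least fixpoint reached:
  node 0: ⊤
  node 1: ⊤
  node 2: −
  node 3: +
  node 4: ⊤
  node 5: ⊤
  node 6: ⊤
  node 7: ⊤

⊤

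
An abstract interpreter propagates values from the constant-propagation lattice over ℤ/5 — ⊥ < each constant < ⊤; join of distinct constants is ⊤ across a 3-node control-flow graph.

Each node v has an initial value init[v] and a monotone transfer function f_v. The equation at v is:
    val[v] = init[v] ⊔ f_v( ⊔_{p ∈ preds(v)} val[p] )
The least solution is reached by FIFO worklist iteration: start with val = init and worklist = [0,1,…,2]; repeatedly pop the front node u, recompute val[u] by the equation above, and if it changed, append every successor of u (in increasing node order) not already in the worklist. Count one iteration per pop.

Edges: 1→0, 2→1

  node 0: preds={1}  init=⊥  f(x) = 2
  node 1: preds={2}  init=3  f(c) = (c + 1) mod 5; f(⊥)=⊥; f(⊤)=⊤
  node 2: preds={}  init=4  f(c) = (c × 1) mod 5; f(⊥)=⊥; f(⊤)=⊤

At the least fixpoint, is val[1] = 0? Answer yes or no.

Trace (4 dequeues):
  [1] u=0 | in 3 | out 2 | prev ⊥ | push {}
  [2] u=1 | in 4 | out ⊤ | prev 3 | push {0}
  [3] u=2 | in ⊥ | out 4 | ==
  [4] u=0 | in ⊤ | out 2 | ==

Converged values:
  [0] 2
  [1] ⊤
  [2] 4

no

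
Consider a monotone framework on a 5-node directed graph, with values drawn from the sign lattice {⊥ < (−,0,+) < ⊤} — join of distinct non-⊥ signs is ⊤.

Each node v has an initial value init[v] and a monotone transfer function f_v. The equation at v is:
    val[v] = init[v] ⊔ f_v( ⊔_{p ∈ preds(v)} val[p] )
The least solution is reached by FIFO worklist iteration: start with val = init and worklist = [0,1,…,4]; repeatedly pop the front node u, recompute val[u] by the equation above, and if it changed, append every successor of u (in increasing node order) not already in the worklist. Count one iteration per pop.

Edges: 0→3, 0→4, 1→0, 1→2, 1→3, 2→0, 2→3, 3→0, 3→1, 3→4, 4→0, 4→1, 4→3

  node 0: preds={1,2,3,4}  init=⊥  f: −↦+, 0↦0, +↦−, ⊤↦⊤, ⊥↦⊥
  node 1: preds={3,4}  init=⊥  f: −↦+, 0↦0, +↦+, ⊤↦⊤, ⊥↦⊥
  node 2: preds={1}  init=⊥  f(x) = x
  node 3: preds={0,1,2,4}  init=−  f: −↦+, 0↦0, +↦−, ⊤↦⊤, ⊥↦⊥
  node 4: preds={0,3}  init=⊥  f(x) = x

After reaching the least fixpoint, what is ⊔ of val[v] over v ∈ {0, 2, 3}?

Iteration log — 14 steps:
  step 1. node 0  ⊔preds=−  new=+  old=⊥  +wl: 
  step 2. node 1  ⊔preds=−  new=+  old=⊥  +wl: 0
  step 3. node 2  ⊔preds=+  new=+  old=⊥  +wl: 
  step 4. node 3  ⊔preds=+  new=−  stable
  step 5. node 4  ⊔preds=⊤  new=⊤  old=⊥  +wl: 1,3
  step 6. node 0  ⊔preds=⊤  new=⊤  old=+  +wl: 4
  step 7. node 1  ⊔preds=⊤  new=⊤  old=+  +wl: 0,2
  step 8. node 3  ⊔preds=⊤  new=⊤  old=−  +wl: 1
  step 9. node 4  ⊔preds=⊤  new=⊤  stable
  step 10. node 0  ⊔preds=⊤  new=⊤  stable
  step 11. node 2  ⊔preds=⊤  new=⊤  old=+  +wl: 0,3
  step 12. node 1  ⊔preds=⊤  new=⊤  stable
  step 13. node 0  ⊔preds=⊤  new=⊤  stable
  step 14. node 3  ⊔preds=⊤  new=⊤  stable

Least fixpoint reached:
  node 0: ⊤
  node 1: ⊤
  node 2: ⊤
  node 3: ⊤
  node 4: ⊤

⊤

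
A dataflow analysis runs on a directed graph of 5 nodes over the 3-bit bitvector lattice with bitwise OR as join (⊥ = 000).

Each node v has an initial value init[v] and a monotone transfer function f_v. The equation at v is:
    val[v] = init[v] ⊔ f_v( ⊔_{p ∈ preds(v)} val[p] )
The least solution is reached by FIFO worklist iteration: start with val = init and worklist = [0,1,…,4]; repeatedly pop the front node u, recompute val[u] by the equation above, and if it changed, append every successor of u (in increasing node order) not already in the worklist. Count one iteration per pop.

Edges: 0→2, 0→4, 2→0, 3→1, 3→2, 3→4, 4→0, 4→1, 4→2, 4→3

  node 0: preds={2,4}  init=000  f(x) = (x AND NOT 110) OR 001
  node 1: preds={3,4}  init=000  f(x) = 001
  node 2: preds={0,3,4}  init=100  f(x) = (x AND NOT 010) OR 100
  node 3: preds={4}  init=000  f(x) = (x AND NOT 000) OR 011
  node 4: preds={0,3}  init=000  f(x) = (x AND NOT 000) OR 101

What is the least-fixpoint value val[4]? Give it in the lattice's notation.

111

Trace (12 dequeues):
  [1] u=0 | in 100 | out 001 | prev 000 | push {}
  [2] u=1 | in 000 | out 001 | prev 000 | push {}
  [3] u=2 | in 001 | out 101 | prev 100 | push {0}
  [4] u=3 | in 000 | out 011 | prev 000 | push {1,2}
  [5] u=4 | in 011 | out 111 | prev 000 | push {3}
  [6] u=0 | in 111 | out 001 | ==
  [7] u=1 | in 111 | out 001 | ==
  [8] u=2 | in 111 | out 101 | ==
  [9] u=3 | in 111 | out 111 | prev 011 | push {1,2,4}
  [10] u=1 | in 111 | out 001 | ==
  [11] u=2 | in 111 | out 101 | ==
  [12] u=4 | in 111 | out 111 | ==

Converged values:
  [0] 001
  [1] 001
  [2] 101
  [3] 111
  [4] 111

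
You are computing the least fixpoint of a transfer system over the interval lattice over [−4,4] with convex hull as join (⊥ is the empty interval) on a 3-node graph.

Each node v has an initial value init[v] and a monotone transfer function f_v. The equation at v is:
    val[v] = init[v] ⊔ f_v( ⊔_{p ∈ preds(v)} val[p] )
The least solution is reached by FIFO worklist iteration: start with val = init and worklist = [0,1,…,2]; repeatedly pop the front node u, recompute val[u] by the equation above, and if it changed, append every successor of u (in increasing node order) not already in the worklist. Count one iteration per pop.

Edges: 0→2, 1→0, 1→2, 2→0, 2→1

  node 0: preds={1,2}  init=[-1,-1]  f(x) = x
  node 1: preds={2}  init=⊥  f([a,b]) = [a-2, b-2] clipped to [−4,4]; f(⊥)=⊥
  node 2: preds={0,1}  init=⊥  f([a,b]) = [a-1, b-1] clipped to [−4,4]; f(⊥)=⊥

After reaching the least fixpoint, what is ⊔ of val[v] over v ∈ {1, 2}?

[-4,-2]

Iteration log — 9 steps:
  step 1. node 0  ⊔preds=⊥  new=[-1,-1]  stable
  step 2. node 1  ⊔preds=⊥  new=⊥  stable
  step 3. node 2  ⊔preds=[-1,-1]  new=[-2,-2]  old=⊥  +wl: 0,1
  step 4. node 0  ⊔preds=[-2,-2]  new=[-2,-1]  old=[-1,-1]  +wl: 2
  step 5. node 1  ⊔preds=[-2,-2]  new=[-4,-4]  old=⊥  +wl: 0
  step 6. node 2  ⊔preds=[-4,-1]  new=[-4,-2]  old=[-2,-2]  +wl: 1
  step 7. node 0  ⊔preds=[-4,-2]  new=[-4,-1]  old=[-2,-1]  +wl: 2
  step 8. node 1  ⊔preds=[-4,-2]  new=[-4,-4]  stable
  step 9. node 2  ⊔preds=[-4,-1]  new=[-4,-2]  stable

Least fixpoint reached:
  node 0: [-4,-1]
  node 1: [-4,-4]
  node 2: [-4,-2]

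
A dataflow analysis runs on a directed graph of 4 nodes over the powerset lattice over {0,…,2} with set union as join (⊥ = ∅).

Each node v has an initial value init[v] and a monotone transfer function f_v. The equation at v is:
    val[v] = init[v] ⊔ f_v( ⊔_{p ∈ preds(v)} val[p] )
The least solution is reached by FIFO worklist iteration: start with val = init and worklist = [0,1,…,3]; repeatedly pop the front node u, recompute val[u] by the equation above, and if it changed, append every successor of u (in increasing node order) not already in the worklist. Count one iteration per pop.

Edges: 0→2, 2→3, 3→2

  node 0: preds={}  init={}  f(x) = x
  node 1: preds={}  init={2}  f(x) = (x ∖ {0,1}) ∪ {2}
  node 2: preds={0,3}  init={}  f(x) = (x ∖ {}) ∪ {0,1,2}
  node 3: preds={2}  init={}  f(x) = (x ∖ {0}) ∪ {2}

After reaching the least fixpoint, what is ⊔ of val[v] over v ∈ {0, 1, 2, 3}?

{0,1,2}

Iteration log — 5 steps:
  step 1. node 0  ⊔preds={}  new={}  stable
  step 2. node 1  ⊔preds={}  new={2}  stable
  step 3. node 2  ⊔preds={}  new={0,1,2}  old={}  +wl: 
  step 4. node 3  ⊔preds={0,1,2}  new={1,2}  old={}  +wl: 2
  step 5. node 2  ⊔preds={1,2}  new={0,1,2}  stable

Least fixpoint reached:
  node 0: {}
  node 1: {2}
  node 2: {0,1,2}
  node 3: {1,2}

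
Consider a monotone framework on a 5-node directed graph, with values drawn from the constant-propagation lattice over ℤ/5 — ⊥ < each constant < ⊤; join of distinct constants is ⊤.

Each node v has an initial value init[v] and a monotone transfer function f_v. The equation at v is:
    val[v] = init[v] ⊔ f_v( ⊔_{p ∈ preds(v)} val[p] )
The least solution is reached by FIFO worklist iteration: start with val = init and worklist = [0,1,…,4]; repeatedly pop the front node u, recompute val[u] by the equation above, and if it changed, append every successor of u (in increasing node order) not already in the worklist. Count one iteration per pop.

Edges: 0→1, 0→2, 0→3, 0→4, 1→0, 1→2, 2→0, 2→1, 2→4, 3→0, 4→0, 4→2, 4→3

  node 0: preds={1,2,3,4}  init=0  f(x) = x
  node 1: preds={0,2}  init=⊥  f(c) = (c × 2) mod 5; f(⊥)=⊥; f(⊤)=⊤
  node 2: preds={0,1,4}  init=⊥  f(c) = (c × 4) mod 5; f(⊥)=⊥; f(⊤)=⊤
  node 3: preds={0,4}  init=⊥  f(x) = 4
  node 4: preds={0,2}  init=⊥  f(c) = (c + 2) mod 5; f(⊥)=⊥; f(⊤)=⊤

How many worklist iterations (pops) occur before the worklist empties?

14

Iteration log — 14 steps:
  step 1. node 0  ⊔preds=⊥  new=0  stable
  step 2. node 1  ⊔preds=0  new=0  old=⊥  +wl: 0
  step 3. node 2  ⊔preds=0  new=0  old=⊥  +wl: 1
  step 4. node 3  ⊔preds=0  new=4  old=⊥  +wl: 
  step 5. node 4  ⊔preds=0  new=2  old=⊥  +wl: 2,3
  step 6. node 0  ⊔preds=⊤  new=⊤  old=0  +wl: 4
  step 7. node 1  ⊔preds=⊤  new=⊤  old=0  +wl: 0
  step 8. node 2  ⊔preds=⊤  new=⊤  old=0  +wl: 1
  step 9. node 3  ⊔preds=⊤  new=4  stable
  step 10. node 4  ⊔preds=⊤  new=⊤  old=2  +wl: 2,3
  step 11. node 0  ⊔preds=⊤  new=⊤  stable
  step 12. node 1  ⊔preds=⊤  new=⊤  stable
  step 13. node 2  ⊔preds=⊤  new=⊤  stable
  step 14. node 3  ⊔preds=⊤  new=4  stable

Least fixpoint reached:
  node 0: ⊤
  node 1: ⊤
  node 2: ⊤
  node 3: 4
  node 4: ⊤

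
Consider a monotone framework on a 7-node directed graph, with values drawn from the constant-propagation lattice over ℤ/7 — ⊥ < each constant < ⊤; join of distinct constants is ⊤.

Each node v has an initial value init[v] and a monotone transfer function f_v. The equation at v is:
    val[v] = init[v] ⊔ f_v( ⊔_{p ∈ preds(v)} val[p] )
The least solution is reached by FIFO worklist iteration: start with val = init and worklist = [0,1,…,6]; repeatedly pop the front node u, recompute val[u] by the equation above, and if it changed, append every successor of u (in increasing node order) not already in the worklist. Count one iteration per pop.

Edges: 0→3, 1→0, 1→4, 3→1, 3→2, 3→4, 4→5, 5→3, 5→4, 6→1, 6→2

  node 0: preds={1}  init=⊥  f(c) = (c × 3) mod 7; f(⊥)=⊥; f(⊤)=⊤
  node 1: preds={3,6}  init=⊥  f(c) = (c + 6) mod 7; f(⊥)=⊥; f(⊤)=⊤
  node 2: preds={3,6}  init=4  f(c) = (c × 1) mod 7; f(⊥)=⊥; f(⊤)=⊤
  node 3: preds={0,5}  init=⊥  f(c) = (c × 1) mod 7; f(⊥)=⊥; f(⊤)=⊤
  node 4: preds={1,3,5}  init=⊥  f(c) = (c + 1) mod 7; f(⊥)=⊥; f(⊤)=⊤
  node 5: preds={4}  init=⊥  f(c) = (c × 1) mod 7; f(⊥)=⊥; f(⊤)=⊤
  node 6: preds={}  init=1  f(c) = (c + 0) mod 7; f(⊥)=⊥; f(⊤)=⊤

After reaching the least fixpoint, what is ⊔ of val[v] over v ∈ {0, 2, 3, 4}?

Iteration log — 16 steps:
  step 1. node 0  ⊔preds=⊥  new=⊥  stable
  step 2. node 1  ⊔preds=1  new=0  old=⊥  +wl: 0
  step 3. node 2  ⊔preds=1  new=⊤  old=4  +wl: 
  step 4. node 3  ⊔preds=⊥  new=⊥  stable
  step 5. node 4  ⊔preds=0  new=1  old=⊥  +wl: 
  step 6. node 5  ⊔preds=1  new=1  old=⊥  +wl: 3,4
  step 7. node 6  ⊔preds=⊥  new=1  stable
  step 8. node 0  ⊔preds=0  new=0  old=⊥  +wl: 
  step 9. node 3  ⊔preds=⊤  new=⊤  old=⊥  +wl: 1,2
  step 10. node 4  ⊔preds=⊤  new=⊤  old=1  +wl: 5
  step 11. node 1  ⊔preds=⊤  new=⊤  old=0  +wl: 0,4
  step 12. node 2  ⊔preds=⊤  new=⊤  stable
  step 13. node 5  ⊔preds=⊤  new=⊤  old=1  +wl: 3
  step 14. node 0  ⊔preds=⊤  new=⊤  old=0  +wl: 
  step 15. node 4  ⊔preds=⊤  new=⊤  stable
  step 16. node 3  ⊔preds=⊤  new=⊤  stable

Least fixpoint reached:
  node 0: ⊤
  node 1: ⊤
  node 2: ⊤
  node 3: ⊤
  node 4: ⊤
  node 5: ⊤
  node 6: 1

⊤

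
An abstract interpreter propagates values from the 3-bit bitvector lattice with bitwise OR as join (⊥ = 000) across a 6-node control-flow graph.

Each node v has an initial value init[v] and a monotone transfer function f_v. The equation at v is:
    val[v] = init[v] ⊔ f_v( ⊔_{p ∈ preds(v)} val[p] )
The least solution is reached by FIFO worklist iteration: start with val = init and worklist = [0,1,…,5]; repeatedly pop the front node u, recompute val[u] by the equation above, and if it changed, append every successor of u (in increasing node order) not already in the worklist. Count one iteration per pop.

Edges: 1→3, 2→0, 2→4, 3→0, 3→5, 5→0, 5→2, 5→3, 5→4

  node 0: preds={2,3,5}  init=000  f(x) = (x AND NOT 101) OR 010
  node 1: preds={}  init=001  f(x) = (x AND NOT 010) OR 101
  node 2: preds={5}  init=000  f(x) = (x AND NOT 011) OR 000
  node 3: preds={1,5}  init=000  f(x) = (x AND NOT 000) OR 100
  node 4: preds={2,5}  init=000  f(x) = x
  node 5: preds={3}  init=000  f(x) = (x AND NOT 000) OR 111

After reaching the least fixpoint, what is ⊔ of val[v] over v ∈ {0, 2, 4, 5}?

Iteration log — 12 steps:
  step 1. node 0  ⊔preds=000  new=010  old=000  +wl: 
  step 2. node 1  ⊔preds=000  new=101  old=001  +wl: 
  step 3. node 2  ⊔preds=000  new=000  stable
  step 4. node 3  ⊔preds=101  new=101  old=000  +wl: 0
  step 5. node 4  ⊔preds=000  new=000  stable
  step 6. node 5  ⊔preds=101  new=111  old=000  +wl: 2,3,4
  step 7. node 0  ⊔preds=111  new=010  stable
  step 8. node 2  ⊔preds=111  new=100  old=000  +wl: 0
  step 9. node 3  ⊔preds=111  new=111  old=101  +wl: 5
  step 10. node 4  ⊔preds=111  new=111  old=000  +wl: 
  step 11. node 0  ⊔preds=111  new=010  stable
  step 12. node 5  ⊔preds=111  new=111  stable

Least fixpoint reached:
  node 0: 010
  node 1: 101
  node 2: 100
  node 3: 111
  node 4: 111
  node 5: 111

111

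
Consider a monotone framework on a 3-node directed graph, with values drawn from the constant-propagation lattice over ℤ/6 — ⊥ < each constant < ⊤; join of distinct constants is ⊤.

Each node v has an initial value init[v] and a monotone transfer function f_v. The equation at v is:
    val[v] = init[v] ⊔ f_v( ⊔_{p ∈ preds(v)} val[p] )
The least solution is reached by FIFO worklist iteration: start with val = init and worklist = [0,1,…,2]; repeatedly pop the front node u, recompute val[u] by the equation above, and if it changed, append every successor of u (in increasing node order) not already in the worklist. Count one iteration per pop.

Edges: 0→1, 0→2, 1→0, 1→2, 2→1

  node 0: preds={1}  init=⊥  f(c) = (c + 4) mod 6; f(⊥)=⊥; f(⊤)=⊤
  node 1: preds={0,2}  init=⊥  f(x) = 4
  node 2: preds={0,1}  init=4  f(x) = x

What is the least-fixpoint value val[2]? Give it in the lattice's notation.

Worklist (7 pops):
  #1 pop 0: in=⊥ → ⊥ (no change)
  #2 pop 1: in=4 → 4 (was ⊥); enqueue [0]
  #3 pop 2: in=4 → 4 (no change)
  #4 pop 0: in=4 → 2 (was ⊥); enqueue [1,2]
  #5 pop 1: in=⊤ → 4 (no change)
  #6 pop 2: in=⊤ → ⊤ (was 4); enqueue [1]
  #7 pop 1: in=⊤ → 4 (no change)

Fixpoint:
  val[0] = 2
  val[1] = 4
  val[2] = ⊤

⊤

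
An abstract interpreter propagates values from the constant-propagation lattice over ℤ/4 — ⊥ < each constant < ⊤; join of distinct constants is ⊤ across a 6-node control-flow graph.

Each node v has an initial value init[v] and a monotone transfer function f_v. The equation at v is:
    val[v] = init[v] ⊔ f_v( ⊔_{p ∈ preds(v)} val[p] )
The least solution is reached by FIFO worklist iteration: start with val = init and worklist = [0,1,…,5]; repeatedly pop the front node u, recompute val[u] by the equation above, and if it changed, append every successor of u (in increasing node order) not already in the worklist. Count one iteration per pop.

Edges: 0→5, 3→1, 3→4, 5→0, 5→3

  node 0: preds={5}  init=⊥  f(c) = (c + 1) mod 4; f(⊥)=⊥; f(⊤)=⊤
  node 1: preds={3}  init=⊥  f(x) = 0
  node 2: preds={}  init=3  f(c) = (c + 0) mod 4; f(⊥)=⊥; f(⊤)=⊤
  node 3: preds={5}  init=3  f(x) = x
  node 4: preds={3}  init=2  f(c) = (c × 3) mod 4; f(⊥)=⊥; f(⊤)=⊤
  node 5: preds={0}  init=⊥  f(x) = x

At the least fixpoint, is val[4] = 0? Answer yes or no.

no

Iteration log — 6 steps:
  step 1. node 0  ⊔preds=⊥  new=⊥  stable
  step 2. node 1  ⊔preds=3  new=0  old=⊥  +wl: 
  step 3. node 2  ⊔preds=⊥  new=3  stable
  step 4. node 3  ⊔preds=⊥  new=3  stable
  step 5. node 4  ⊔preds=3  new=⊤  old=2  +wl: 
  step 6. node 5  ⊔preds=⊥  new=⊥  stable

Least fixpoint reached:
  node 0: ⊥
  node 1: 0
  node 2: 3
  node 3: 3
  node 4: ⊤
  node 5: ⊥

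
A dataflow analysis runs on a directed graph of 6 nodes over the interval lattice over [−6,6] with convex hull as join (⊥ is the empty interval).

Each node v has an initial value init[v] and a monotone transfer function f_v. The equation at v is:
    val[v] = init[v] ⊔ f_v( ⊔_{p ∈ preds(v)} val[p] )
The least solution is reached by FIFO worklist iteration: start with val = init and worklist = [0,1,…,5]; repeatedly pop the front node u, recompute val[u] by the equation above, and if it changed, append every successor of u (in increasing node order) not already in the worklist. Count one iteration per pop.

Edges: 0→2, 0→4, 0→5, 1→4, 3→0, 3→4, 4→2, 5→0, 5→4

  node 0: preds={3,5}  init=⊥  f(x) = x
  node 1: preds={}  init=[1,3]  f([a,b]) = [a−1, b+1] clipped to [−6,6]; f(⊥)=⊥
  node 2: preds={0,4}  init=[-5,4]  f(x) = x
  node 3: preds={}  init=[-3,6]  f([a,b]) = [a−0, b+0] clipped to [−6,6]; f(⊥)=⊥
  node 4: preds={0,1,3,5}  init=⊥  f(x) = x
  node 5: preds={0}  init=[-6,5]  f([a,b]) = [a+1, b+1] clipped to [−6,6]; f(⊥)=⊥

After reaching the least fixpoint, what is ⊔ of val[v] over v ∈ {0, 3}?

[-6,6]

Worklist (9 pops):
  #1 pop 0: in=[-6,6] → [-6,6] (was ⊥); enqueue []
  #2 pop 1: in=⊥ → [1,3] (no change)
  #3 pop 2: in=[-6,6] → [-6,6] (was [-5,4]); enqueue []
  #4 pop 3: in=⊥ → [-3,6] (no change)
  #5 pop 4: in=[-6,6] → [-6,6] (was ⊥); enqueue [2]
  #6 pop 5: in=[-6,6] → [-6,6] (was [-6,5]); enqueue [0,4]
  #7 pop 2: in=[-6,6] → [-6,6] (no change)
  #8 pop 0: in=[-6,6] → [-6,6] (no change)
  #9 pop 4: in=[-6,6] → [-6,6] (no change)

Fixpoint:
  val[0] = [-6,6]
  val[1] = [1,3]
  val[2] = [-6,6]
  val[3] = [-3,6]
  val[4] = [-6,6]
  val[5] = [-6,6]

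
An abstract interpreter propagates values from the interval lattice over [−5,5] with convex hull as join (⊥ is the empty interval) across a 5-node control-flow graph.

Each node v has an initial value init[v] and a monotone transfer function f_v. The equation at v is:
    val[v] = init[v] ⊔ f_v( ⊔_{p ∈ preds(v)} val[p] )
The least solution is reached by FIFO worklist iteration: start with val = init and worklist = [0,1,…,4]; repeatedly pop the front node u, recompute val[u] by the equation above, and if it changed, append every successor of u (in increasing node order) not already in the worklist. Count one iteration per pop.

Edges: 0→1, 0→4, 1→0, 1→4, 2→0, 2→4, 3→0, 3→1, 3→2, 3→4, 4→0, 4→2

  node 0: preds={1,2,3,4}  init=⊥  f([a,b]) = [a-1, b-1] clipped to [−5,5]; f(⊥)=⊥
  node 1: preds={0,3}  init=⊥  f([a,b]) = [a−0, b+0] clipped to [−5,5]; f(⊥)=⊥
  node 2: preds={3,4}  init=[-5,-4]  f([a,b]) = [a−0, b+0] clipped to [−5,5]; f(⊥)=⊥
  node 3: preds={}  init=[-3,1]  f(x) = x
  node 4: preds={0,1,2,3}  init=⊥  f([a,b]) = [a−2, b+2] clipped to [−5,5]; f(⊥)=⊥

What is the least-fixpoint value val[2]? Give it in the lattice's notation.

[-5,5]

Iteration log — 14 steps:
  step 1. node 0  ⊔preds=[-5,1]  new=[-5,0]  old=⊥  +wl: 
  step 2. node 1  ⊔preds=[-5,1]  new=[-5,1]  old=⊥  +wl: 0
  step 3. node 2  ⊔preds=[-3,1]  new=[-5,1]  old=[-5,-4]  +wl: 
  step 4. node 3  ⊔preds=⊥  new=[-3,1]  stable
  step 5. node 4  ⊔preds=[-5,1]  new=[-5,3]  old=⊥  +wl: 2
  step 6. node 0  ⊔preds=[-5,3]  new=[-5,2]  old=[-5,0]  +wl: 1,4
  step 7. node 2  ⊔preds=[-5,3]  new=[-5,3]  old=[-5,1]  +wl: 0
  step 8. node 1  ⊔preds=[-5,2]  new=[-5,2]  old=[-5,1]  +wl: 
  step 9. node 4  ⊔preds=[-5,3]  new=[-5,5]  old=[-5,3]  +wl: 2
  step 10. node 0  ⊔preds=[-5,5]  new=[-5,4]  old=[-5,2]  +wl: 1,4
  step 11. node 2  ⊔preds=[-5,5]  new=[-5,5]  old=[-5,3]  +wl: 0
  step 12. node 1  ⊔preds=[-5,4]  new=[-5,4]  old=[-5,2]  +wl: 
  step 13. node 4  ⊔preds=[-5,5]  new=[-5,5]  stable
  step 14. node 0  ⊔preds=[-5,5]  new=[-5,4]  stable

Least fixpoint reached:
  node 0: [-5,4]
  node 1: [-5,4]
  node 2: [-5,5]
  node 3: [-3,1]
  node 4: [-5,5]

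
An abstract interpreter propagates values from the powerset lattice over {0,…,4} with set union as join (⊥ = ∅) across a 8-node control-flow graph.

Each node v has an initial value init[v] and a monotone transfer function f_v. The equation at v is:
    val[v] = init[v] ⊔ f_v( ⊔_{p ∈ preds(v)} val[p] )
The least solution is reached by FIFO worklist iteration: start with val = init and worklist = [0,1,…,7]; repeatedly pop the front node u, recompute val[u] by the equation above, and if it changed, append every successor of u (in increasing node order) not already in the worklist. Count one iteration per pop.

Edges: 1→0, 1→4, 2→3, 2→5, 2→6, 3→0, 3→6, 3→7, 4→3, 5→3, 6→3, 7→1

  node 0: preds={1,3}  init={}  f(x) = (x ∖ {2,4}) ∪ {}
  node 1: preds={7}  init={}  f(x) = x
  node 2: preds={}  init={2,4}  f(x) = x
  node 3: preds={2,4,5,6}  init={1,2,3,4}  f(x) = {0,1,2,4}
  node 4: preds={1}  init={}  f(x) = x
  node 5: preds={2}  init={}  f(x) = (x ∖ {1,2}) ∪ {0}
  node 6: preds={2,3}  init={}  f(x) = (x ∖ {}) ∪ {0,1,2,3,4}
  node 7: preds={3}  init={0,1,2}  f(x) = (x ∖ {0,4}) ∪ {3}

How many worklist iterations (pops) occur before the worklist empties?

14

Worklist (14 pops):
  #1 pop 0: in={1,2,3,4} → {1,3} (was {}); enqueue []
  #2 pop 1: in={0,1,2} → {0,1,2} (was {}); enqueue [0]
  #3 pop 2: in={} → {2,4} (no change)
  #4 pop 3: in={2,4} → {0,1,2,3,4} (was {1,2,3,4}); enqueue []
  #5 pop 4: in={0,1,2} → {0,1,2} (was {}); enqueue [3]
  #6 pop 5: in={2,4} → {0,4} (was {}); enqueue []
  #7 pop 6: in={0,1,2,3,4} → {0,1,2,3,4} (was {}); enqueue []
  #8 pop 7: in={0,1,2,3,4} → {0,1,2,3} (was {0,1,2}); enqueue [1]
  #9 pop 0: in={0,1,2,3,4} → {0,1,3} (was {1,3}); enqueue []
  #10 pop 3: in={0,1,2,3,4} → {0,1,2,3,4} (no change)
  #11 pop 1: in={0,1,2,3} → {0,1,2,3} (was {0,1,2}); enqueue [0,4]
  #12 pop 0: in={0,1,2,3,4} → {0,1,3} (no change)
  #13 pop 4: in={0,1,2,3} → {0,1,2,3} (was {0,1,2}); enqueue [3]
  #14 pop 3: in={0,1,2,3,4} → {0,1,2,3,4} (no change)

Fixpoint:
  val[0] = {0,1,3}
  val[1] = {0,1,2,3}
  val[2] = {2,4}
  val[3] = {0,1,2,3,4}
  val[4] = {0,1,2,3}
  val[5] = {0,4}
  val[6] = {0,1,2,3,4}
  val[7] = {0,1,2,3}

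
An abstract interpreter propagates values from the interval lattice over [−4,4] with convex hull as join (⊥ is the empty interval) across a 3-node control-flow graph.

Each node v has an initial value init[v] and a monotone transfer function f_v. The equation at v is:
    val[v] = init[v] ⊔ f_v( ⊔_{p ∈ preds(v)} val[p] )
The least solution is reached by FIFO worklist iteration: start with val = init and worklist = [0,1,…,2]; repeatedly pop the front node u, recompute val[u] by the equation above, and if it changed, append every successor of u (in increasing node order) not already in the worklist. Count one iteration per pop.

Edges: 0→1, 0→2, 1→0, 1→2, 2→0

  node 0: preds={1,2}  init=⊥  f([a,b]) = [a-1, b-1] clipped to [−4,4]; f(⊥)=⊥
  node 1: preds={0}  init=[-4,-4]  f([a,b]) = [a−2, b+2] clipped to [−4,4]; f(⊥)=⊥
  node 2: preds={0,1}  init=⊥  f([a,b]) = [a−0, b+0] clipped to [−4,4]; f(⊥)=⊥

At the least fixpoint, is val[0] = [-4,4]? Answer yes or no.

Worklist (24 pops):
  #1 pop 0: in=[-4,-4] → [-4,-4] (was ⊥); enqueue []
  #2 pop 1: in=[-4,-4] → [-4,-2] (was [-4,-4]); enqueue [0]
  #3 pop 2: in=[-4,-2] → [-4,-2] (was ⊥); enqueue []
  #4 pop 0: in=[-4,-2] → [-4,-3] (was [-4,-4]); enqueue [1,2]
  #5 pop 1: in=[-4,-3] → [-4,-1] (was [-4,-2]); enqueue [0]
  #6 pop 2: in=[-4,-1] → [-4,-1] (was [-4,-2]); enqueue []
  #7 pop 0: in=[-4,-1] → [-4,-2] (was [-4,-3]); enqueue [1,2]
  #8 pop 1: in=[-4,-2] → [-4,0] (was [-4,-1]); enqueue [0]
  #9 pop 2: in=[-4,0] → [-4,0] (was [-4,-1]); enqueue []
  #10 pop 0: in=[-4,0] → [-4,-1] (was [-4,-2]); enqueue [1,2]
  #11 pop 1: in=[-4,-1] → [-4,1] (was [-4,0]); enqueue [0]
  #12 pop 2: in=[-4,1] → [-4,1] (was [-4,0]); enqueue []
  #13 pop 0: in=[-4,1] → [-4,0] (was [-4,-1]); enqueue [1,2]
  #14 pop 1: in=[-4,0] → [-4,2] (was [-4,1]); enqueue [0]
  #15 pop 2: in=[-4,2] → [-4,2] (was [-4,1]); enqueue []
  #16 pop 0: in=[-4,2] → [-4,1] (was [-4,0]); enqueue [1,2]
  #17 pop 1: in=[-4,1] → [-4,3] (was [-4,2]); enqueue [0]
  #18 pop 2: in=[-4,3] → [-4,3] (was [-4,2]); enqueue []
  #19 pop 0: in=[-4,3] → [-4,2] (was [-4,1]); enqueue [1,2]
  #20 pop 1: in=[-4,2] → [-4,4] (was [-4,3]); enqueue [0]
  #21 pop 2: in=[-4,4] → [-4,4] (was [-4,3]); enqueue []
  #22 pop 0: in=[-4,4] → [-4,3] (was [-4,2]); enqueue [1,2]
  #23 pop 1: in=[-4,3] → [-4,4] (no change)
  #24 pop 2: in=[-4,4] → [-4,4] (no change)

Fixpoint:
  val[0] = [-4,3]
  val[1] = [-4,4]
  val[2] = [-4,4]

no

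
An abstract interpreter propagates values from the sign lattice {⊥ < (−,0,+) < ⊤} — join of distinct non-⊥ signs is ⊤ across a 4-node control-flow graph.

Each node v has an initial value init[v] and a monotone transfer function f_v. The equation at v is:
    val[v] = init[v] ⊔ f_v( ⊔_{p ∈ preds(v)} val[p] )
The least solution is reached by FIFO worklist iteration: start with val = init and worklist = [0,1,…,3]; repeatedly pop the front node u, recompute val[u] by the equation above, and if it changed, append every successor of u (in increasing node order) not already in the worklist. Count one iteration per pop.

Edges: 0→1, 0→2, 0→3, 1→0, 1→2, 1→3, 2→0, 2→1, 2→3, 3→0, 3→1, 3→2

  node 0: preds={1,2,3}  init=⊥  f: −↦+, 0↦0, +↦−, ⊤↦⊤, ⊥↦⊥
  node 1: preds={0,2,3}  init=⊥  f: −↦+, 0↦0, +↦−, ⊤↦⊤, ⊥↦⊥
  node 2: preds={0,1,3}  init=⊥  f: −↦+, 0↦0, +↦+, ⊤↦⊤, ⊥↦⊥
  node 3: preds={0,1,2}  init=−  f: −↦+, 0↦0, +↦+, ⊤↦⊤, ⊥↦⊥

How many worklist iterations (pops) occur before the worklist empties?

8

Worklist (8 pops):
  #1 pop 0: in=− → + (was ⊥); enqueue []
  #2 pop 1: in=⊤ → ⊤ (was ⊥); enqueue [0]
  #3 pop 2: in=⊤ → ⊤ (was ⊥); enqueue [1]
  #4 pop 3: in=⊤ → ⊤ (was −); enqueue [2]
  #5 pop 0: in=⊤ → ⊤ (was +); enqueue [3]
  #6 pop 1: in=⊤ → ⊤ (no change)
  #7 pop 2: in=⊤ → ⊤ (no change)
  #8 pop 3: in=⊤ → ⊤ (no change)

Fixpoint:
  val[0] = ⊤
  val[1] = ⊤
  val[2] = ⊤
  val[3] = ⊤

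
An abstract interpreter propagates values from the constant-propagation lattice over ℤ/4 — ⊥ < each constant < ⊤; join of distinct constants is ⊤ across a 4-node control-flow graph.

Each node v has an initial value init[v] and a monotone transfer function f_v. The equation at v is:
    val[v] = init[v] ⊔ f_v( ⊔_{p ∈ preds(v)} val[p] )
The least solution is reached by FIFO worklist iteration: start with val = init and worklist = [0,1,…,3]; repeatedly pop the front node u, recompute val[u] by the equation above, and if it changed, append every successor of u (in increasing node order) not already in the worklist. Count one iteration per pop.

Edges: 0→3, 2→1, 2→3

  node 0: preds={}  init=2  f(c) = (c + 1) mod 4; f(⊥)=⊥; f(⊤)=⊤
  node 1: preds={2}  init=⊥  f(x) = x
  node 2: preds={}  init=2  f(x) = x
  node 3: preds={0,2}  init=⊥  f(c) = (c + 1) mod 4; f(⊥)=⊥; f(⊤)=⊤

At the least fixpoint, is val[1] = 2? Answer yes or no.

yes

Worklist (4 pops):
  #1 pop 0: in=⊥ → 2 (no change)
  #2 pop 1: in=2 → 2 (was ⊥); enqueue []
  #3 pop 2: in=⊥ → 2 (no change)
  #4 pop 3: in=2 → 3 (was ⊥); enqueue []

Fixpoint:
  val[0] = 2
  val[1] = 2
  val[2] = 2
  val[3] = 3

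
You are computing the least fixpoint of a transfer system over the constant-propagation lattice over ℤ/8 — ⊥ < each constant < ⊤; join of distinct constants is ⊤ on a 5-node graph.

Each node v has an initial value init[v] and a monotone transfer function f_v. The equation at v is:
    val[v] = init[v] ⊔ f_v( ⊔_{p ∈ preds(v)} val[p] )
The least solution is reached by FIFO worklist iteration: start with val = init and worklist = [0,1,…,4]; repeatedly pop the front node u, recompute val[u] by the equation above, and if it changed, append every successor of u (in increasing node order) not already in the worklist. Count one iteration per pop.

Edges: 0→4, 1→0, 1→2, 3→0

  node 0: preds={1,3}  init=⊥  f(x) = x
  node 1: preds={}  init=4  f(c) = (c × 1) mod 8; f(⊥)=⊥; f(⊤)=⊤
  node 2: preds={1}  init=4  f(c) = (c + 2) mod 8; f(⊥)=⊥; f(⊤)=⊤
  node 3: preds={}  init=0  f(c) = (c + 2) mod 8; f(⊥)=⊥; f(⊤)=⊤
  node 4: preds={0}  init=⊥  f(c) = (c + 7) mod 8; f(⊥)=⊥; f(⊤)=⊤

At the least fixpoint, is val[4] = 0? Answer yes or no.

Worklist (5 pops):
  #1 pop 0: in=⊤ → ⊤ (was ⊥); enqueue []
  #2 pop 1: in=⊥ → 4 (no change)
  #3 pop 2: in=4 → ⊤ (was 4); enqueue []
  #4 pop 3: in=⊥ → 0 (no change)
  #5 pop 4: in=⊤ → ⊤ (was ⊥); enqueue []

Fixpoint:
  val[0] = ⊤
  val[1] = 4
  val[2] = ⊤
  val[3] = 0
  val[4] = ⊤

no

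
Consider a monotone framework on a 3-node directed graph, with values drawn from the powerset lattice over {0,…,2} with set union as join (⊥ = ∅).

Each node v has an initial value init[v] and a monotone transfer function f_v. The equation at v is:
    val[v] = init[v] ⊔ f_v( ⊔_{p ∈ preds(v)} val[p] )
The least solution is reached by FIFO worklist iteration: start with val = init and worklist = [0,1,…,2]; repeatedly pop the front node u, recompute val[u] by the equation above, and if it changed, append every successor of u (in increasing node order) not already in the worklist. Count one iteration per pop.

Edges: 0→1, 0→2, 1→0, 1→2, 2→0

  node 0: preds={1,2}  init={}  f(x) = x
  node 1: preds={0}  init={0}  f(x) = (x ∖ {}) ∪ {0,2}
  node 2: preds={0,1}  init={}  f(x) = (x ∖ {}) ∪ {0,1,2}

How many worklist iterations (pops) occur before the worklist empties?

7

Trace (7 dequeues):
  [1] u=0 | in {0} | out {0} | prev {} | push {}
  [2] u=1 | in {0} | out {0,2} | prev {0} | push {0}
  [3] u=2 | in {0,2} | out {0,1,2} | prev {} | push {}
  [4] u=0 | in {0,1,2} | out {0,1,2} | prev {0} | push {1,2}
  [5] u=1 | in {0,1,2} | out {0,1,2} | prev {0,2} | push {0}
  [6] u=2 | in {0,1,2} | out {0,1,2} | ==
  [7] u=0 | in {0,1,2} | out {0,1,2} | ==

Converged values:
  [0] {0,1,2}
  [1] {0,1,2}
  [2] {0,1,2}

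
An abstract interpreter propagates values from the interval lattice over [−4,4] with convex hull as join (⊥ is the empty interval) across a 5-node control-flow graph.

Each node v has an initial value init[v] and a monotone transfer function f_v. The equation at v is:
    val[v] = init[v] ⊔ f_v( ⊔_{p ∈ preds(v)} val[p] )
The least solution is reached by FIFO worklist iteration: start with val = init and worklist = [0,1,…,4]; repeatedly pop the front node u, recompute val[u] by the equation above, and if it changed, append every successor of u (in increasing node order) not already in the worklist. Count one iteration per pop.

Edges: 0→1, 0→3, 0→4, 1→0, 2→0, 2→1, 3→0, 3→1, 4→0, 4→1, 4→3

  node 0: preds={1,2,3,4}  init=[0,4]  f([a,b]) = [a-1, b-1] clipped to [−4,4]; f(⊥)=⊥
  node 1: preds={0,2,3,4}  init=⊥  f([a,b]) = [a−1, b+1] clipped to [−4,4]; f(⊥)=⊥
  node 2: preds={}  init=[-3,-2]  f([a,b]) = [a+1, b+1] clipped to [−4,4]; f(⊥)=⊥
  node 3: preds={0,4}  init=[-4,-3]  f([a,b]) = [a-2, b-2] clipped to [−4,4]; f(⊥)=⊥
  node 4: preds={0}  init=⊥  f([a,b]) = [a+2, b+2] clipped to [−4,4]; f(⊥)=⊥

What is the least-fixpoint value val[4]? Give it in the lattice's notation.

[-2,4]

Worklist (8 pops):
  #1 pop 0: in=[-4,-2] → [-4,4] (was [0,4]); enqueue []
  #2 pop 1: in=[-4,4] → [-4,4] (was ⊥); enqueue [0]
  #3 pop 2: in=⊥ → [-3,-2] (no change)
  #4 pop 3: in=[-4,4] → [-4,2] (was [-4,-3]); enqueue [1]
  #5 pop 4: in=[-4,4] → [-2,4] (was ⊥); enqueue [3]
  #6 pop 0: in=[-4,4] → [-4,4] (no change)
  #7 pop 1: in=[-4,4] → [-4,4] (no change)
  #8 pop 3: in=[-4,4] → [-4,2] (no change)

Fixpoint:
  val[0] = [-4,4]
  val[1] = [-4,4]
  val[2] = [-3,-2]
  val[3] = [-4,2]
  val[4] = [-2,4]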